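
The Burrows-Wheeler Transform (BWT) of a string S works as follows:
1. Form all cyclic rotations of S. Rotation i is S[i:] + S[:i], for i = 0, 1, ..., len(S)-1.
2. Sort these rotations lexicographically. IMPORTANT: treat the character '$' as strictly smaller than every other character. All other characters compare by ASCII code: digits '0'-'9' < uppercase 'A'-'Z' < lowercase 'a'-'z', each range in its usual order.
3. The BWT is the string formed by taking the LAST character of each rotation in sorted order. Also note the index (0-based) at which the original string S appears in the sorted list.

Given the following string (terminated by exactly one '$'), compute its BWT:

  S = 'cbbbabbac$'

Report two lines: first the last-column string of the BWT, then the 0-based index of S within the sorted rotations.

Answer: cbbbbbaca$
9

Derivation:
All 10 rotations (rotation i = S[i:]+S[:i]):
  rot[0] = cbbbabbac$
  rot[1] = bbbabbac$c
  rot[2] = bbabbac$cb
  rot[3] = babbac$cbb
  rot[4] = abbac$cbbb
  rot[5] = bbac$cbbba
  rot[6] = bac$cbbbab
  rot[7] = ac$cbbbabb
  rot[8] = c$cbbbabba
  rot[9] = $cbbbabbac
Sorted (with $ < everything):
  sorted[0] = $cbbbabbac  (last char: 'c')
  sorted[1] = abbac$cbbb  (last char: 'b')
  sorted[2] = ac$cbbbabb  (last char: 'b')
  sorted[3] = babbac$cbb  (last char: 'b')
  sorted[4] = bac$cbbbab  (last char: 'b')
  sorted[5] = bbabbac$cb  (last char: 'b')
  sorted[6] = bbac$cbbba  (last char: 'a')
  sorted[7] = bbbabbac$c  (last char: 'c')
  sorted[8] = c$cbbbabba  (last char: 'a')
  sorted[9] = cbbbabbac$  (last char: '$')
Last column: cbbbbbaca$
Original string S is at sorted index 9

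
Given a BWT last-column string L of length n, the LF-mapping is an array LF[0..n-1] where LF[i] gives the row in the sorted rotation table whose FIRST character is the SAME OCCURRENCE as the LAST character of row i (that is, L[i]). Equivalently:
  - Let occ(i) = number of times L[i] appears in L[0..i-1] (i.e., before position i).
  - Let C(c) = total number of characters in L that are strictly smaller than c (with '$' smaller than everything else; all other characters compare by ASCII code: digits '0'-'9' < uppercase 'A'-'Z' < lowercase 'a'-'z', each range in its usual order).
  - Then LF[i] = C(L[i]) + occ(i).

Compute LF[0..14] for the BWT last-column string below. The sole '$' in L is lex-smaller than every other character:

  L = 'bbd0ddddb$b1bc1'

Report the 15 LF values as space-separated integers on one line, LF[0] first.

Char counts: '$':1, '0':1, '1':2, 'b':5, 'c':1, 'd':5
C (first-col start): C('$')=0, C('0')=1, C('1')=2, C('b')=4, C('c')=9, C('d')=10
L[0]='b': occ=0, LF[0]=C('b')+0=4+0=4
L[1]='b': occ=1, LF[1]=C('b')+1=4+1=5
L[2]='d': occ=0, LF[2]=C('d')+0=10+0=10
L[3]='0': occ=0, LF[3]=C('0')+0=1+0=1
L[4]='d': occ=1, LF[4]=C('d')+1=10+1=11
L[5]='d': occ=2, LF[5]=C('d')+2=10+2=12
L[6]='d': occ=3, LF[6]=C('d')+3=10+3=13
L[7]='d': occ=4, LF[7]=C('d')+4=10+4=14
L[8]='b': occ=2, LF[8]=C('b')+2=4+2=6
L[9]='$': occ=0, LF[9]=C('$')+0=0+0=0
L[10]='b': occ=3, LF[10]=C('b')+3=4+3=7
L[11]='1': occ=0, LF[11]=C('1')+0=2+0=2
L[12]='b': occ=4, LF[12]=C('b')+4=4+4=8
L[13]='c': occ=0, LF[13]=C('c')+0=9+0=9
L[14]='1': occ=1, LF[14]=C('1')+1=2+1=3

Answer: 4 5 10 1 11 12 13 14 6 0 7 2 8 9 3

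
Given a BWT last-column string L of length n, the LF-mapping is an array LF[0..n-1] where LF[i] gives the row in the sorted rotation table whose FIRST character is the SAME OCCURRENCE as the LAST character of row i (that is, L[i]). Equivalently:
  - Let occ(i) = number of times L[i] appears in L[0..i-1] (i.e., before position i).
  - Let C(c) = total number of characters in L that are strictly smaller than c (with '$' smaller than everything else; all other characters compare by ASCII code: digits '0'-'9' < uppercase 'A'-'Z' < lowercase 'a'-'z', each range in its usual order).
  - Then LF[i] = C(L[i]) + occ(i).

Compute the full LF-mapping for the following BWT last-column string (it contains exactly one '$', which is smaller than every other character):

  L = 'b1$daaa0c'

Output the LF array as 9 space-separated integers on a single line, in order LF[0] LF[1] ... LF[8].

Answer: 6 2 0 8 3 4 5 1 7

Derivation:
Char counts: '$':1, '0':1, '1':1, 'a':3, 'b':1, 'c':1, 'd':1
C (first-col start): C('$')=0, C('0')=1, C('1')=2, C('a')=3, C('b')=6, C('c')=7, C('d')=8
L[0]='b': occ=0, LF[0]=C('b')+0=6+0=6
L[1]='1': occ=0, LF[1]=C('1')+0=2+0=2
L[2]='$': occ=0, LF[2]=C('$')+0=0+0=0
L[3]='d': occ=0, LF[3]=C('d')+0=8+0=8
L[4]='a': occ=0, LF[4]=C('a')+0=3+0=3
L[5]='a': occ=1, LF[5]=C('a')+1=3+1=4
L[6]='a': occ=2, LF[6]=C('a')+2=3+2=5
L[7]='0': occ=0, LF[7]=C('0')+0=1+0=1
L[8]='c': occ=0, LF[8]=C('c')+0=7+0=7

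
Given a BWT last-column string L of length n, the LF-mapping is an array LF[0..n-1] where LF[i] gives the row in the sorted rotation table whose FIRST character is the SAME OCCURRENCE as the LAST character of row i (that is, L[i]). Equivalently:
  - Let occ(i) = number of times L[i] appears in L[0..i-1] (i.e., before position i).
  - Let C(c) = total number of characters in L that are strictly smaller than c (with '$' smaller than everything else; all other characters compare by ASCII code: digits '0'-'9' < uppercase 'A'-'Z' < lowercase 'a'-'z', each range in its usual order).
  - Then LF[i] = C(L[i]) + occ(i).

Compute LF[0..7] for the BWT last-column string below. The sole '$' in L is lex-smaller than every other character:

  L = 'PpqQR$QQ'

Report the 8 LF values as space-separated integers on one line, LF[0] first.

Char counts: '$':1, 'P':1, 'Q':3, 'R':1, 'p':1, 'q':1
C (first-col start): C('$')=0, C('P')=1, C('Q')=2, C('R')=5, C('p')=6, C('q')=7
L[0]='P': occ=0, LF[0]=C('P')+0=1+0=1
L[1]='p': occ=0, LF[1]=C('p')+0=6+0=6
L[2]='q': occ=0, LF[2]=C('q')+0=7+0=7
L[3]='Q': occ=0, LF[3]=C('Q')+0=2+0=2
L[4]='R': occ=0, LF[4]=C('R')+0=5+0=5
L[5]='$': occ=0, LF[5]=C('$')+0=0+0=0
L[6]='Q': occ=1, LF[6]=C('Q')+1=2+1=3
L[7]='Q': occ=2, LF[7]=C('Q')+2=2+2=4

Answer: 1 6 7 2 5 0 3 4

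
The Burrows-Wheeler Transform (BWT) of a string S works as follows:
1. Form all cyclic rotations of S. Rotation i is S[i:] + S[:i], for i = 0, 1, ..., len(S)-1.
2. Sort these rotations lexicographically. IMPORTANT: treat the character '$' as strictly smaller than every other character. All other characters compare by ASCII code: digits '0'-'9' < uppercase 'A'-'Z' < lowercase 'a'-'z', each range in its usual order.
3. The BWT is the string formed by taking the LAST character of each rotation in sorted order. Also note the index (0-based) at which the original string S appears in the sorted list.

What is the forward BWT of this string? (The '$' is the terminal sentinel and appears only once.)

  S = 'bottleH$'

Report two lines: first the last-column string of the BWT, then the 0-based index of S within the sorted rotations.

Answer: He$ltbto
2

Derivation:
All 8 rotations (rotation i = S[i:]+S[:i]):
  rot[0] = bottleH$
  rot[1] = ottleH$b
  rot[2] = ttleH$bo
  rot[3] = tleH$bot
  rot[4] = leH$bott
  rot[5] = eH$bottl
  rot[6] = H$bottle
  rot[7] = $bottleH
Sorted (with $ < everything):
  sorted[0] = $bottleH  (last char: 'H')
  sorted[1] = H$bottle  (last char: 'e')
  sorted[2] = bottleH$  (last char: '$')
  sorted[3] = eH$bottl  (last char: 'l')
  sorted[4] = leH$bott  (last char: 't')
  sorted[5] = ottleH$b  (last char: 'b')
  sorted[6] = tleH$bot  (last char: 't')
  sorted[7] = ttleH$bo  (last char: 'o')
Last column: He$ltbto
Original string S is at sorted index 2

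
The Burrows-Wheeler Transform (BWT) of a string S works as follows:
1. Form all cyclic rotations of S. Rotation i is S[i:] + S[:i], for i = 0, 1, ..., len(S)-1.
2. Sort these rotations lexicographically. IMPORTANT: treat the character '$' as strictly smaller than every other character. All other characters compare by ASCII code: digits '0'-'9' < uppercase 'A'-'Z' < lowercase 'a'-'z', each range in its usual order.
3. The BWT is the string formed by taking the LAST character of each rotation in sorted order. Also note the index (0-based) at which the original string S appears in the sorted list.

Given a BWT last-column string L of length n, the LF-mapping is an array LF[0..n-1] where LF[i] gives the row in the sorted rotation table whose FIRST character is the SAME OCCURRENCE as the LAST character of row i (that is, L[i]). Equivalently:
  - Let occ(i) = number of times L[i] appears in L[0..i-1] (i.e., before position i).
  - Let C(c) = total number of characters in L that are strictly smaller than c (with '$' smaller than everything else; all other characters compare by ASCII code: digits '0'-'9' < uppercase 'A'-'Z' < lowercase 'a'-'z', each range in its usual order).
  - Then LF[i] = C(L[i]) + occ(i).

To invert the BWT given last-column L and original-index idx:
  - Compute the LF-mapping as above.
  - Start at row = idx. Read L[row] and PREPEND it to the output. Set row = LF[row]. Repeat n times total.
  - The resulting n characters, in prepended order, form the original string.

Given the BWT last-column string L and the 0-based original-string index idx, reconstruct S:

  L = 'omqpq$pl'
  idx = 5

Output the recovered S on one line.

Answer: pqmlqpo$

Derivation:
LF mapping: 3 2 6 4 7 0 5 1
Walk LF starting at row 5, prepending L[row]:
  step 1: row=5, L[5]='$', prepend. Next row=LF[5]=0
  step 2: row=0, L[0]='o', prepend. Next row=LF[0]=3
  step 3: row=3, L[3]='p', prepend. Next row=LF[3]=4
  step 4: row=4, L[4]='q', prepend. Next row=LF[4]=7
  step 5: row=7, L[7]='l', prepend. Next row=LF[7]=1
  step 6: row=1, L[1]='m', prepend. Next row=LF[1]=2
  step 7: row=2, L[2]='q', prepend. Next row=LF[2]=6
  step 8: row=6, L[6]='p', prepend. Next row=LF[6]=5
Reversed output: pqmlqpo$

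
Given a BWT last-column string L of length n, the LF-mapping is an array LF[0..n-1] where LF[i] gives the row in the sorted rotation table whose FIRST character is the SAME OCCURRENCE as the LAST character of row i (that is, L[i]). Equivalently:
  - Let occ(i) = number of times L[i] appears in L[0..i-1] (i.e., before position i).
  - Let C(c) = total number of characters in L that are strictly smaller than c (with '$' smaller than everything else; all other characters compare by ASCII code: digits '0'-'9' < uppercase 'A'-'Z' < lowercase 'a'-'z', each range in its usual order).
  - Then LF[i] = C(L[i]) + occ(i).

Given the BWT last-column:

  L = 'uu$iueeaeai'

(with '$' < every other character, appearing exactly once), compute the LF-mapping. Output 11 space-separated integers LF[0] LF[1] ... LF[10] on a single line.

Char counts: '$':1, 'a':2, 'e':3, 'i':2, 'u':3
C (first-col start): C('$')=0, C('a')=1, C('e')=3, C('i')=6, C('u')=8
L[0]='u': occ=0, LF[0]=C('u')+0=8+0=8
L[1]='u': occ=1, LF[1]=C('u')+1=8+1=9
L[2]='$': occ=0, LF[2]=C('$')+0=0+0=0
L[3]='i': occ=0, LF[3]=C('i')+0=6+0=6
L[4]='u': occ=2, LF[4]=C('u')+2=8+2=10
L[5]='e': occ=0, LF[5]=C('e')+0=3+0=3
L[6]='e': occ=1, LF[6]=C('e')+1=3+1=4
L[7]='a': occ=0, LF[7]=C('a')+0=1+0=1
L[8]='e': occ=2, LF[8]=C('e')+2=3+2=5
L[9]='a': occ=1, LF[9]=C('a')+1=1+1=2
L[10]='i': occ=1, LF[10]=C('i')+1=6+1=7

Answer: 8 9 0 6 10 3 4 1 5 2 7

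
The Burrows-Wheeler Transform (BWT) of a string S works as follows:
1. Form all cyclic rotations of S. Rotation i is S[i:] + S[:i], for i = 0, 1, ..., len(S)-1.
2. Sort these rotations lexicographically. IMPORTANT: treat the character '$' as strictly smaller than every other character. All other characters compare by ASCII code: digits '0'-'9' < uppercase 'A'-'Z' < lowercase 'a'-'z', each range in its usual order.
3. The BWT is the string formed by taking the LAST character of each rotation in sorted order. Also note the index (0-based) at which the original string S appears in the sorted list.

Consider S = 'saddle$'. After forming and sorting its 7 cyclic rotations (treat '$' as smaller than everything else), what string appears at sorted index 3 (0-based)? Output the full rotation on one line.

Answer: dle$sad

Derivation:
All 7 rotations (rotation i = S[i:]+S[:i]):
  rot[0] = saddle$
  rot[1] = addle$s
  rot[2] = ddle$sa
  rot[3] = dle$sad
  rot[4] = le$sadd
  rot[5] = e$saddl
  rot[6] = $saddle
Sorted (with $ < everything):
  sorted[0] = $saddle
  sorted[1] = addle$s
  sorted[2] = ddle$sa
  sorted[3] = dle$sad
  sorted[4] = e$saddl
  sorted[5] = le$sadd
  sorted[6] = saddle$
sorted[3] = dle$sad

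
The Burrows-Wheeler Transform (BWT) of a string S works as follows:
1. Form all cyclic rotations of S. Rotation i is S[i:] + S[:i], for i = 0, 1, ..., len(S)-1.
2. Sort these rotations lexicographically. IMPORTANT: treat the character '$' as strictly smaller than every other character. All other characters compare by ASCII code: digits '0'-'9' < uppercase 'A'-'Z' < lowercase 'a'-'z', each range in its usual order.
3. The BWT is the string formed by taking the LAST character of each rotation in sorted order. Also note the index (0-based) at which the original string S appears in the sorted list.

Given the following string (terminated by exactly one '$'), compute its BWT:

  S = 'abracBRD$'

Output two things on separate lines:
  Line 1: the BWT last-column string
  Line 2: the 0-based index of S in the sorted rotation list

All 9 rotations (rotation i = S[i:]+S[:i]):
  rot[0] = abracBRD$
  rot[1] = bracBRD$a
  rot[2] = racBRD$ab
  rot[3] = acBRD$abr
  rot[4] = cBRD$abra
  rot[5] = BRD$abrac
  rot[6] = RD$abracB
  rot[7] = D$abracBR
  rot[8] = $abracBRD
Sorted (with $ < everything):
  sorted[0] = $abracBRD  (last char: 'D')
  sorted[1] = BRD$abrac  (last char: 'c')
  sorted[2] = D$abracBR  (last char: 'R')
  sorted[3] = RD$abracB  (last char: 'B')
  sorted[4] = abracBRD$  (last char: '$')
  sorted[5] = acBRD$abr  (last char: 'r')
  sorted[6] = bracBRD$a  (last char: 'a')
  sorted[7] = cBRD$abra  (last char: 'a')
  sorted[8] = racBRD$ab  (last char: 'b')
Last column: DcRB$raab
Original string S is at sorted index 4

Answer: DcRB$raab
4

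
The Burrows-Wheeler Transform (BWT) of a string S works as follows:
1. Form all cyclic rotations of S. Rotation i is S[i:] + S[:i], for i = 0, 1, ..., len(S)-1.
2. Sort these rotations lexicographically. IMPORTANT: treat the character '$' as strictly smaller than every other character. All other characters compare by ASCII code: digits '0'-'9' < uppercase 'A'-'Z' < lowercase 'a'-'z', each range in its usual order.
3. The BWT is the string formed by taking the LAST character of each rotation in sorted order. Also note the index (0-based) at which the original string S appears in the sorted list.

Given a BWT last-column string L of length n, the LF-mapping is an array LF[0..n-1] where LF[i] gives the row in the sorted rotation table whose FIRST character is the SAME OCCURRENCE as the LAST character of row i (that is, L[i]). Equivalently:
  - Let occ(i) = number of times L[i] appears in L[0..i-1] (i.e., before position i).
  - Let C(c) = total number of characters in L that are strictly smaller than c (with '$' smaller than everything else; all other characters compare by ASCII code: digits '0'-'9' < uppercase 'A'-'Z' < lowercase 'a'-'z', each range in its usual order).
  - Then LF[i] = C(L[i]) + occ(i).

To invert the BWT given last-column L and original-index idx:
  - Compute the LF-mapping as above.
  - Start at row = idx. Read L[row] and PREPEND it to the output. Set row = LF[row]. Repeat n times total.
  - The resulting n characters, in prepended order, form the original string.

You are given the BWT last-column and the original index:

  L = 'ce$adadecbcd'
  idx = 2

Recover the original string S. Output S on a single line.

Answer: acdceabdedc$

Derivation:
LF mapping: 4 10 0 1 7 2 8 11 5 3 6 9
Walk LF starting at row 2, prepending L[row]:
  step 1: row=2, L[2]='$', prepend. Next row=LF[2]=0
  step 2: row=0, L[0]='c', prepend. Next row=LF[0]=4
  step 3: row=4, L[4]='d', prepend. Next row=LF[4]=7
  step 4: row=7, L[7]='e', prepend. Next row=LF[7]=11
  step 5: row=11, L[11]='d', prepend. Next row=LF[11]=9
  step 6: row=9, L[9]='b', prepend. Next row=LF[9]=3
  step 7: row=3, L[3]='a', prepend. Next row=LF[3]=1
  step 8: row=1, L[1]='e', prepend. Next row=LF[1]=10
  step 9: row=10, L[10]='c', prepend. Next row=LF[10]=6
  step 10: row=6, L[6]='d', prepend. Next row=LF[6]=8
  step 11: row=8, L[8]='c', prepend. Next row=LF[8]=5
  step 12: row=5, L[5]='a', prepend. Next row=LF[5]=2
Reversed output: acdceabdedc$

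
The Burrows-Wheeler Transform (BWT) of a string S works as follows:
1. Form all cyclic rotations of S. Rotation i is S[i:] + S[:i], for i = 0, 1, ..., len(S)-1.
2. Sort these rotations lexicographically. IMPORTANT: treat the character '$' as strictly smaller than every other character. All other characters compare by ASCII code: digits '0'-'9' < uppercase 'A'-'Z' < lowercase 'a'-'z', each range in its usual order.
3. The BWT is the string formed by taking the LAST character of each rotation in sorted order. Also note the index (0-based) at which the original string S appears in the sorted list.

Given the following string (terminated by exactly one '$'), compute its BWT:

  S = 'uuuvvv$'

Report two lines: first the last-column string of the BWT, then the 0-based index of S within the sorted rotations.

Answer: v$uuvvu
1

Derivation:
All 7 rotations (rotation i = S[i:]+S[:i]):
  rot[0] = uuuvvv$
  rot[1] = uuvvv$u
  rot[2] = uvvv$uu
  rot[3] = vvv$uuu
  rot[4] = vv$uuuv
  rot[5] = v$uuuvv
  rot[6] = $uuuvvv
Sorted (with $ < everything):
  sorted[0] = $uuuvvv  (last char: 'v')
  sorted[1] = uuuvvv$  (last char: '$')
  sorted[2] = uuvvv$u  (last char: 'u')
  sorted[3] = uvvv$uu  (last char: 'u')
  sorted[4] = v$uuuvv  (last char: 'v')
  sorted[5] = vv$uuuv  (last char: 'v')
  sorted[6] = vvv$uuu  (last char: 'u')
Last column: v$uuvvu
Original string S is at sorted index 1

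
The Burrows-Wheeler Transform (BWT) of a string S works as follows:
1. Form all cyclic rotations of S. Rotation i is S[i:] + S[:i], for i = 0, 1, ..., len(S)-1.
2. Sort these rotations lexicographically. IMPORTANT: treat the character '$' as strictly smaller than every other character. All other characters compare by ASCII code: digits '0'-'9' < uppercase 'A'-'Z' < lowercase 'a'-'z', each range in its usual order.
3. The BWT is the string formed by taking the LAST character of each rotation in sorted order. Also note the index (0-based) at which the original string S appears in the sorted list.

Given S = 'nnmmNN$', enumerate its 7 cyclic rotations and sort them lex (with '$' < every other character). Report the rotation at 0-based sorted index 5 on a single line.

All 7 rotations (rotation i = S[i:]+S[:i]):
  rot[0] = nnmmNN$
  rot[1] = nmmNN$n
  rot[2] = mmNN$nn
  rot[3] = mNN$nnm
  rot[4] = NN$nnmm
  rot[5] = N$nnmmN
  rot[6] = $nnmmNN
Sorted (with $ < everything):
  sorted[0] = $nnmmNN
  sorted[1] = N$nnmmN
  sorted[2] = NN$nnmm
  sorted[3] = mNN$nnm
  sorted[4] = mmNN$nn
  sorted[5] = nmmNN$n
  sorted[6] = nnmmNN$
sorted[5] = nmmNN$n

Answer: nmmNN$n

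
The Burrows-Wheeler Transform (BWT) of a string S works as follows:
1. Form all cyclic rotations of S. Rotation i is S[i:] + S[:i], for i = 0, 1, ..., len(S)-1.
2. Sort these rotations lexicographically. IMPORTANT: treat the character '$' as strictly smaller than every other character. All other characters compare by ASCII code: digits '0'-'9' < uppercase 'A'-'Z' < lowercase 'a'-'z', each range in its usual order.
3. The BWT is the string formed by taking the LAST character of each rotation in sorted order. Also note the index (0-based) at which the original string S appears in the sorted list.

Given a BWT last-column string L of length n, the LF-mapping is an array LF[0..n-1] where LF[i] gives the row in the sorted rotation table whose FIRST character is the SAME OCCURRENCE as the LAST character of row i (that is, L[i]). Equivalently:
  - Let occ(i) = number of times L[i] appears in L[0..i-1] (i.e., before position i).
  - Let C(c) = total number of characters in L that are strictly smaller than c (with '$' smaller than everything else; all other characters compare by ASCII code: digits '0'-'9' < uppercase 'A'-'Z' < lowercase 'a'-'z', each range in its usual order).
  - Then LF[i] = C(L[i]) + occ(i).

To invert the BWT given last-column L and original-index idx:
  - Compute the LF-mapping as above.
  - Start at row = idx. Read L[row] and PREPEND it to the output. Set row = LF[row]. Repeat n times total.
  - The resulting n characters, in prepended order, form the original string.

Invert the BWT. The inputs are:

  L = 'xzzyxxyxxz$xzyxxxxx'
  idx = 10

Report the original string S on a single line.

Answer: xzxzxxxyyxxzyxxxzx$

Derivation:
LF mapping: 1 15 16 12 2 3 13 4 5 17 0 6 18 14 7 8 9 10 11
Walk LF starting at row 10, prepending L[row]:
  step 1: row=10, L[10]='$', prepend. Next row=LF[10]=0
  step 2: row=0, L[0]='x', prepend. Next row=LF[0]=1
  step 3: row=1, L[1]='z', prepend. Next row=LF[1]=15
  step 4: row=15, L[15]='x', prepend. Next row=LF[15]=8
  step 5: row=8, L[8]='x', prepend. Next row=LF[8]=5
  step 6: row=5, L[5]='x', prepend. Next row=LF[5]=3
  step 7: row=3, L[3]='y', prepend. Next row=LF[3]=12
  step 8: row=12, L[12]='z', prepend. Next row=LF[12]=18
  step 9: row=18, L[18]='x', prepend. Next row=LF[18]=11
  step 10: row=11, L[11]='x', prepend. Next row=LF[11]=6
  step 11: row=6, L[6]='y', prepend. Next row=LF[6]=13
  step 12: row=13, L[13]='y', prepend. Next row=LF[13]=14
  step 13: row=14, L[14]='x', prepend. Next row=LF[14]=7
  step 14: row=7, L[7]='x', prepend. Next row=LF[7]=4
  step 15: row=4, L[4]='x', prepend. Next row=LF[4]=2
  step 16: row=2, L[2]='z', prepend. Next row=LF[2]=16
  step 17: row=16, L[16]='x', prepend. Next row=LF[16]=9
  step 18: row=9, L[9]='z', prepend. Next row=LF[9]=17
  step 19: row=17, L[17]='x', prepend. Next row=LF[17]=10
Reversed output: xzxzxxxyyxxzyxxxzx$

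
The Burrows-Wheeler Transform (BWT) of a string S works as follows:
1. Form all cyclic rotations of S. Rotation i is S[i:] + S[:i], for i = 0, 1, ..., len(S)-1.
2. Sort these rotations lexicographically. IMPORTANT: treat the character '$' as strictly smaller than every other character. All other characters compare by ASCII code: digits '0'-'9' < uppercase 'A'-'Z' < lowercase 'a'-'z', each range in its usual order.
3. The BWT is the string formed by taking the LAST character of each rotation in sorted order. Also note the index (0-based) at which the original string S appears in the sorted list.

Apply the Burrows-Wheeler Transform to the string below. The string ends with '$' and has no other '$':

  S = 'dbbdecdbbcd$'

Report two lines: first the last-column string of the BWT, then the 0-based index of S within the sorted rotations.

Answer: dddbbbecc$bd
9

Derivation:
All 12 rotations (rotation i = S[i:]+S[:i]):
  rot[0] = dbbdecdbbcd$
  rot[1] = bbdecdbbcd$d
  rot[2] = bdecdbbcd$db
  rot[3] = decdbbcd$dbb
  rot[4] = ecdbbcd$dbbd
  rot[5] = cdbbcd$dbbde
  rot[6] = dbbcd$dbbdec
  rot[7] = bbcd$dbbdecd
  rot[8] = bcd$dbbdecdb
  rot[9] = cd$dbbdecdbb
  rot[10] = d$dbbdecdbbc
  rot[11] = $dbbdecdbbcd
Sorted (with $ < everything):
  sorted[0] = $dbbdecdbbcd  (last char: 'd')
  sorted[1] = bbcd$dbbdecd  (last char: 'd')
  sorted[2] = bbdecdbbcd$d  (last char: 'd')
  sorted[3] = bcd$dbbdecdb  (last char: 'b')
  sorted[4] = bdecdbbcd$db  (last char: 'b')
  sorted[5] = cd$dbbdecdbb  (last char: 'b')
  sorted[6] = cdbbcd$dbbde  (last char: 'e')
  sorted[7] = d$dbbdecdbbc  (last char: 'c')
  sorted[8] = dbbcd$dbbdec  (last char: 'c')
  sorted[9] = dbbdecdbbcd$  (last char: '$')
  sorted[10] = decdbbcd$dbb  (last char: 'b')
  sorted[11] = ecdbbcd$dbbd  (last char: 'd')
Last column: dddbbbecc$bd
Original string S is at sorted index 9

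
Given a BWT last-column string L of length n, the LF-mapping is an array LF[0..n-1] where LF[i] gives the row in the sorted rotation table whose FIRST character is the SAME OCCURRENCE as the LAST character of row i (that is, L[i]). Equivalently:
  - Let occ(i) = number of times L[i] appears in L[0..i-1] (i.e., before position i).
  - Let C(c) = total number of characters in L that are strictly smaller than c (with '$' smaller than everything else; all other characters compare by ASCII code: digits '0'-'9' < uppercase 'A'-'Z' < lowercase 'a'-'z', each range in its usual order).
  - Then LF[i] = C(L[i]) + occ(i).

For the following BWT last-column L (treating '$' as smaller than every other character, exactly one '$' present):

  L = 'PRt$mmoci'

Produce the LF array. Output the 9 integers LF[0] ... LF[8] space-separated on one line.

Char counts: '$':1, 'P':1, 'R':1, 'c':1, 'i':1, 'm':2, 'o':1, 't':1
C (first-col start): C('$')=0, C('P')=1, C('R')=2, C('c')=3, C('i')=4, C('m')=5, C('o')=7, C('t')=8
L[0]='P': occ=0, LF[0]=C('P')+0=1+0=1
L[1]='R': occ=0, LF[1]=C('R')+0=2+0=2
L[2]='t': occ=0, LF[2]=C('t')+0=8+0=8
L[3]='$': occ=0, LF[3]=C('$')+0=0+0=0
L[4]='m': occ=0, LF[4]=C('m')+0=5+0=5
L[5]='m': occ=1, LF[5]=C('m')+1=5+1=6
L[6]='o': occ=0, LF[6]=C('o')+0=7+0=7
L[7]='c': occ=0, LF[7]=C('c')+0=3+0=3
L[8]='i': occ=0, LF[8]=C('i')+0=4+0=4

Answer: 1 2 8 0 5 6 7 3 4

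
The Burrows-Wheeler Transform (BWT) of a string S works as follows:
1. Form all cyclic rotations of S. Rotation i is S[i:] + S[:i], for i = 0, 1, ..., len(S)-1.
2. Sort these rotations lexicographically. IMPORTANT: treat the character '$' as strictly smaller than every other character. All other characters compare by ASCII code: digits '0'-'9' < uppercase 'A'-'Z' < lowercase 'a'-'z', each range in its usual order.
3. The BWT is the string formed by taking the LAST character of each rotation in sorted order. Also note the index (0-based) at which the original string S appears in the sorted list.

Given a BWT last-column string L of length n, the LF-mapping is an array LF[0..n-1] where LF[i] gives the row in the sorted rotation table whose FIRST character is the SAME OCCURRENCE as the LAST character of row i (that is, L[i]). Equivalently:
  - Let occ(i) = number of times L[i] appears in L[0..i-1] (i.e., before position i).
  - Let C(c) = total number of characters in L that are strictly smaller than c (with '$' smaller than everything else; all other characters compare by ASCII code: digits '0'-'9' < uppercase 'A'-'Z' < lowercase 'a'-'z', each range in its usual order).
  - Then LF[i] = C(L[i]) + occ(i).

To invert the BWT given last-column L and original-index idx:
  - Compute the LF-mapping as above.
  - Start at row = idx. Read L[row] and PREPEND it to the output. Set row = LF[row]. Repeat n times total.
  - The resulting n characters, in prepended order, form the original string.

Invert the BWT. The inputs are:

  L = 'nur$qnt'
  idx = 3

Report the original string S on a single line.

LF mapping: 1 6 4 0 3 2 5
Walk LF starting at row 3, prepending L[row]:
  step 1: row=3, L[3]='$', prepend. Next row=LF[3]=0
  step 2: row=0, L[0]='n', prepend. Next row=LF[0]=1
  step 3: row=1, L[1]='u', prepend. Next row=LF[1]=6
  step 4: row=6, L[6]='t', prepend. Next row=LF[6]=5
  step 5: row=5, L[5]='n', prepend. Next row=LF[5]=2
  step 6: row=2, L[2]='r', prepend. Next row=LF[2]=4
  step 7: row=4, L[4]='q', prepend. Next row=LF[4]=3
Reversed output: qrntun$

Answer: qrntun$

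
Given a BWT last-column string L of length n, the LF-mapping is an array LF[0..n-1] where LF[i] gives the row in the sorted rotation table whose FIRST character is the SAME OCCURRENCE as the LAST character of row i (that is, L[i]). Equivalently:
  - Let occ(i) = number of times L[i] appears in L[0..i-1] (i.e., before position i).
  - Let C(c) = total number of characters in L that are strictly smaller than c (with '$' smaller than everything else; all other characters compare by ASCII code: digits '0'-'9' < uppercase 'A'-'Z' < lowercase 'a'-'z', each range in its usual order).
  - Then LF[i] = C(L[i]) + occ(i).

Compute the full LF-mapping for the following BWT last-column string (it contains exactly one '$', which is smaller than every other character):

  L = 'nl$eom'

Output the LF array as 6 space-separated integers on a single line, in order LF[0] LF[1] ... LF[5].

Answer: 4 2 0 1 5 3

Derivation:
Char counts: '$':1, 'e':1, 'l':1, 'm':1, 'n':1, 'o':1
C (first-col start): C('$')=0, C('e')=1, C('l')=2, C('m')=3, C('n')=4, C('o')=5
L[0]='n': occ=0, LF[0]=C('n')+0=4+0=4
L[1]='l': occ=0, LF[1]=C('l')+0=2+0=2
L[2]='$': occ=0, LF[2]=C('$')+0=0+0=0
L[3]='e': occ=0, LF[3]=C('e')+0=1+0=1
L[4]='o': occ=0, LF[4]=C('o')+0=5+0=5
L[5]='m': occ=0, LF[5]=C('m')+0=3+0=3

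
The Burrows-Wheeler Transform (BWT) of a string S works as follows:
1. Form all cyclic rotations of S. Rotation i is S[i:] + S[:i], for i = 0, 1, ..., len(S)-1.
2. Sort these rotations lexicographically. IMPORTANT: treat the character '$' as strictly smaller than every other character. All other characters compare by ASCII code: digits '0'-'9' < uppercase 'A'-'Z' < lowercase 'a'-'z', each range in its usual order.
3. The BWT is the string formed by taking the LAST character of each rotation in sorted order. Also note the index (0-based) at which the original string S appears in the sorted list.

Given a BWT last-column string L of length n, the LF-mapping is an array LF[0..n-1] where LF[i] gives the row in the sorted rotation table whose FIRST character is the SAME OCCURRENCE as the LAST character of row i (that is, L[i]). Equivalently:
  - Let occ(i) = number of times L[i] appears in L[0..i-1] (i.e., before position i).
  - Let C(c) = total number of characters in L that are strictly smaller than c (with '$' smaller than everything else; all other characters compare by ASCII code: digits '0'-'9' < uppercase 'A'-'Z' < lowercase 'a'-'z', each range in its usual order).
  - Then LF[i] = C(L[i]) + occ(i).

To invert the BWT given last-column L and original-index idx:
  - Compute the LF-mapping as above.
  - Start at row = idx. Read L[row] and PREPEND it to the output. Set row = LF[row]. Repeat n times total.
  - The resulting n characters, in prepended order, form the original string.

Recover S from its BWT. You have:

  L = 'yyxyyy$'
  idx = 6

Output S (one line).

LF mapping: 2 3 1 4 5 6 0
Walk LF starting at row 6, prepending L[row]:
  step 1: row=6, L[6]='$', prepend. Next row=LF[6]=0
  step 2: row=0, L[0]='y', prepend. Next row=LF[0]=2
  step 3: row=2, L[2]='x', prepend. Next row=LF[2]=1
  step 4: row=1, L[1]='y', prepend. Next row=LF[1]=3
  step 5: row=3, L[3]='y', prepend. Next row=LF[3]=4
  step 6: row=4, L[4]='y', prepend. Next row=LF[4]=5
  step 7: row=5, L[5]='y', prepend. Next row=LF[5]=6
Reversed output: yyyyxy$

Answer: yyyyxy$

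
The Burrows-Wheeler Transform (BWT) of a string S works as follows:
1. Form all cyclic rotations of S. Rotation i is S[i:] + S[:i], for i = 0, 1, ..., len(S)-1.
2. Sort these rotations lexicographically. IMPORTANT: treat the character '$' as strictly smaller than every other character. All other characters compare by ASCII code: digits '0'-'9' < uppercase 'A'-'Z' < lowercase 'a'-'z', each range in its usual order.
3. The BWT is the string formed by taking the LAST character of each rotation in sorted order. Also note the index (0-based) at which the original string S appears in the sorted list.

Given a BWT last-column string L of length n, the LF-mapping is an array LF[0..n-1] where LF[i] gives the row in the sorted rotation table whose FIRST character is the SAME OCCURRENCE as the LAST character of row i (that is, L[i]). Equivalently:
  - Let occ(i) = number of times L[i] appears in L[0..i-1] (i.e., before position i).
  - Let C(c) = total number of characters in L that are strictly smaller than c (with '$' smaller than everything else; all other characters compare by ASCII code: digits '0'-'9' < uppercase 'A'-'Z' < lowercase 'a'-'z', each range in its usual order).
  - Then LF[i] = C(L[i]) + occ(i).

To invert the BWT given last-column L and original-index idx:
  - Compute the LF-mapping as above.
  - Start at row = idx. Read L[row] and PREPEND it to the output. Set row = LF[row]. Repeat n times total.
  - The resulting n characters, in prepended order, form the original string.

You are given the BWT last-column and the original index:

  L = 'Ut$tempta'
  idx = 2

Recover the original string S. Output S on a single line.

Answer: attemptU$

Derivation:
LF mapping: 1 6 0 7 3 4 5 8 2
Walk LF starting at row 2, prepending L[row]:
  step 1: row=2, L[2]='$', prepend. Next row=LF[2]=0
  step 2: row=0, L[0]='U', prepend. Next row=LF[0]=1
  step 3: row=1, L[1]='t', prepend. Next row=LF[1]=6
  step 4: row=6, L[6]='p', prepend. Next row=LF[6]=5
  step 5: row=5, L[5]='m', prepend. Next row=LF[5]=4
  step 6: row=4, L[4]='e', prepend. Next row=LF[4]=3
  step 7: row=3, L[3]='t', prepend. Next row=LF[3]=7
  step 8: row=7, L[7]='t', prepend. Next row=LF[7]=8
  step 9: row=8, L[8]='a', prepend. Next row=LF[8]=2
Reversed output: attemptU$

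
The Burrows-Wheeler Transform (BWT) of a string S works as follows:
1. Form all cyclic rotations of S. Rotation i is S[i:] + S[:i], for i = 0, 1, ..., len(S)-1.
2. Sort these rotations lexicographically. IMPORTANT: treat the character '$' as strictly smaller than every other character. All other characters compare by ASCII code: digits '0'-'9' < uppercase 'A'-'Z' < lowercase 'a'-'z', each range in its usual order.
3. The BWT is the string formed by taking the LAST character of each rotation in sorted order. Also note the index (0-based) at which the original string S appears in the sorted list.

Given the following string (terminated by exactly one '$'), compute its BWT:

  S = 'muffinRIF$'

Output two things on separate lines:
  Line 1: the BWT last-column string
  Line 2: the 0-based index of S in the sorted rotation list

All 10 rotations (rotation i = S[i:]+S[:i]):
  rot[0] = muffinRIF$
  rot[1] = uffinRIF$m
  rot[2] = ffinRIF$mu
  rot[3] = finRIF$muf
  rot[4] = inRIF$muff
  rot[5] = nRIF$muffi
  rot[6] = RIF$muffin
  rot[7] = IF$muffinR
  rot[8] = F$muffinRI
  rot[9] = $muffinRIF
Sorted (with $ < everything):
  sorted[0] = $muffinRIF  (last char: 'F')
  sorted[1] = F$muffinRI  (last char: 'I')
  sorted[2] = IF$muffinR  (last char: 'R')
  sorted[3] = RIF$muffin  (last char: 'n')
  sorted[4] = ffinRIF$mu  (last char: 'u')
  sorted[5] = finRIF$muf  (last char: 'f')
  sorted[6] = inRIF$muff  (last char: 'f')
  sorted[7] = muffinRIF$  (last char: '$')
  sorted[8] = nRIF$muffi  (last char: 'i')
  sorted[9] = uffinRIF$m  (last char: 'm')
Last column: FIRnuff$im
Original string S is at sorted index 7

Answer: FIRnuff$im
7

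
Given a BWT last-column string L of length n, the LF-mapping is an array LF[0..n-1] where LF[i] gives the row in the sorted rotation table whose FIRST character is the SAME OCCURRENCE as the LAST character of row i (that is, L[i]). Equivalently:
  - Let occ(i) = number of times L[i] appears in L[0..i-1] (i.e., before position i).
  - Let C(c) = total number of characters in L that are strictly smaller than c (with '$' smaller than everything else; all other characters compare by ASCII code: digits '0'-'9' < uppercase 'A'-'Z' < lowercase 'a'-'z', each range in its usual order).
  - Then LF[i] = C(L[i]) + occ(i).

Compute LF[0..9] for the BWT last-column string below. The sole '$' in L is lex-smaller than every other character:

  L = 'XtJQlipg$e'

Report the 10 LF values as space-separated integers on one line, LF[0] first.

Char counts: '$':1, 'J':1, 'Q':1, 'X':1, 'e':1, 'g':1, 'i':1, 'l':1, 'p':1, 't':1
C (first-col start): C('$')=0, C('J')=1, C('Q')=2, C('X')=3, C('e')=4, C('g')=5, C('i')=6, C('l')=7, C('p')=8, C('t')=9
L[0]='X': occ=0, LF[0]=C('X')+0=3+0=3
L[1]='t': occ=0, LF[1]=C('t')+0=9+0=9
L[2]='J': occ=0, LF[2]=C('J')+0=1+0=1
L[3]='Q': occ=0, LF[3]=C('Q')+0=2+0=2
L[4]='l': occ=0, LF[4]=C('l')+0=7+0=7
L[5]='i': occ=0, LF[5]=C('i')+0=6+0=6
L[6]='p': occ=0, LF[6]=C('p')+0=8+0=8
L[7]='g': occ=0, LF[7]=C('g')+0=5+0=5
L[8]='$': occ=0, LF[8]=C('$')+0=0+0=0
L[9]='e': occ=0, LF[9]=C('e')+0=4+0=4

Answer: 3 9 1 2 7 6 8 5 0 4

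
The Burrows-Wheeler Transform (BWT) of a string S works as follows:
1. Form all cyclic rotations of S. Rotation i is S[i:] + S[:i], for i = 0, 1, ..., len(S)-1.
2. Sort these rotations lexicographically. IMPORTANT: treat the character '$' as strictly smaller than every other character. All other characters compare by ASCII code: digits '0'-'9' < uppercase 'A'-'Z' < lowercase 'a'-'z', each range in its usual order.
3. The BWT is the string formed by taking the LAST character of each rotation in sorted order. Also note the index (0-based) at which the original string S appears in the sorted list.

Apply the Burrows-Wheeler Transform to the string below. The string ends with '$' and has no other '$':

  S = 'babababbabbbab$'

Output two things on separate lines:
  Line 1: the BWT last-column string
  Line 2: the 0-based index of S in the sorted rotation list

All 15 rotations (rotation i = S[i:]+S[:i]):
  rot[0] = babababbabbbab$
  rot[1] = abababbabbbab$b
  rot[2] = bababbabbbab$ba
  rot[3] = ababbabbbab$bab
  rot[4] = babbabbbab$baba
  rot[5] = abbabbbab$babab
  rot[6] = bbabbbab$bababa
  rot[7] = babbbab$bababab
  rot[8] = abbbab$babababb
  rot[9] = bbbab$babababba
  rot[10] = bbab$babababbab
  rot[11] = bab$babababbabb
  rot[12] = ab$babababbabbb
  rot[13] = b$babababbabbba
  rot[14] = $babababbabbbab
Sorted (with $ < everything):
  sorted[0] = $babababbabbbab  (last char: 'b')
  sorted[1] = ab$babababbabbb  (last char: 'b')
  sorted[2] = abababbabbbab$b  (last char: 'b')
  sorted[3] = ababbabbbab$bab  (last char: 'b')
  sorted[4] = abbabbbab$babab  (last char: 'b')
  sorted[5] = abbbab$babababb  (last char: 'b')
  sorted[6] = b$babababbabbba  (last char: 'a')
  sorted[7] = bab$babababbabb  (last char: 'b')
  sorted[8] = babababbabbbab$  (last char: '$')
  sorted[9] = bababbabbbab$ba  (last char: 'a')
  sorted[10] = babbabbbab$baba  (last char: 'a')
  sorted[11] = babbbab$bababab  (last char: 'b')
  sorted[12] = bbab$babababbab  (last char: 'b')
  sorted[13] = bbabbbab$bababa  (last char: 'a')
  sorted[14] = bbbab$babababba  (last char: 'a')
Last column: bbbbbbab$aabbaa
Original string S is at sorted index 8

Answer: bbbbbbab$aabbaa
8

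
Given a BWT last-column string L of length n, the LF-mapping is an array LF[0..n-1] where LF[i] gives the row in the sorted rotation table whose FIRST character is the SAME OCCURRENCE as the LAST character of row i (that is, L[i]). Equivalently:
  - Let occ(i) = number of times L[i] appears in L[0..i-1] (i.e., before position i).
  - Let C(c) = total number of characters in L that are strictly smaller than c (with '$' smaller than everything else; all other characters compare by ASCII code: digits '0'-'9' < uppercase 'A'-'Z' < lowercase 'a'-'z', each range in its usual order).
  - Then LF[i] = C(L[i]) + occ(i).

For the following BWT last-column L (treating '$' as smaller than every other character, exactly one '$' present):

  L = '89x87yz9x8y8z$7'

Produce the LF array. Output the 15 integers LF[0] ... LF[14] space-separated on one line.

Char counts: '$':1, '7':2, '8':4, '9':2, 'x':2, 'y':2, 'z':2
C (first-col start): C('$')=0, C('7')=1, C('8')=3, C('9')=7, C('x')=9, C('y')=11, C('z')=13
L[0]='8': occ=0, LF[0]=C('8')+0=3+0=3
L[1]='9': occ=0, LF[1]=C('9')+0=7+0=7
L[2]='x': occ=0, LF[2]=C('x')+0=9+0=9
L[3]='8': occ=1, LF[3]=C('8')+1=3+1=4
L[4]='7': occ=0, LF[4]=C('7')+0=1+0=1
L[5]='y': occ=0, LF[5]=C('y')+0=11+0=11
L[6]='z': occ=0, LF[6]=C('z')+0=13+0=13
L[7]='9': occ=1, LF[7]=C('9')+1=7+1=8
L[8]='x': occ=1, LF[8]=C('x')+1=9+1=10
L[9]='8': occ=2, LF[9]=C('8')+2=3+2=5
L[10]='y': occ=1, LF[10]=C('y')+1=11+1=12
L[11]='8': occ=3, LF[11]=C('8')+3=3+3=6
L[12]='z': occ=1, LF[12]=C('z')+1=13+1=14
L[13]='$': occ=0, LF[13]=C('$')+0=0+0=0
L[14]='7': occ=1, LF[14]=C('7')+1=1+1=2

Answer: 3 7 9 4 1 11 13 8 10 5 12 6 14 0 2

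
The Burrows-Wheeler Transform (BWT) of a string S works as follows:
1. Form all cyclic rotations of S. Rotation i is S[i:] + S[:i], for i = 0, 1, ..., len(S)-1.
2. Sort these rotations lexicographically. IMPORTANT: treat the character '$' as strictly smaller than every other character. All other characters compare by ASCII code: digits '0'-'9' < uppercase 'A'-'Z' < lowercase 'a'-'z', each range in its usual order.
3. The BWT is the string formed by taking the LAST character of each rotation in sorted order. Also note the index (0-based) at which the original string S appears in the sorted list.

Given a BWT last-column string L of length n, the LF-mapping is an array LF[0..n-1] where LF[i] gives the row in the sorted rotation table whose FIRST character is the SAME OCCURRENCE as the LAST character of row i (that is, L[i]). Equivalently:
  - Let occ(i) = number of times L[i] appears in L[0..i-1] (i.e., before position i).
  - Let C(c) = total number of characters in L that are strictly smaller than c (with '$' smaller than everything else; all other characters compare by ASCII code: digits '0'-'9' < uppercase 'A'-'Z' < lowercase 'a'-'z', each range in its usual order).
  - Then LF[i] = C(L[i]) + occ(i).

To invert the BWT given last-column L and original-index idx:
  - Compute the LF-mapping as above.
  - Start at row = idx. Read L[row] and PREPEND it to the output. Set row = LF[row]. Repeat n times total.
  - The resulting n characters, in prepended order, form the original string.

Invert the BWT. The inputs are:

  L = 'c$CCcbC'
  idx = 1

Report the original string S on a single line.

Answer: CCCcbc$

Derivation:
LF mapping: 5 0 1 2 6 4 3
Walk LF starting at row 1, prepending L[row]:
  step 1: row=1, L[1]='$', prepend. Next row=LF[1]=0
  step 2: row=0, L[0]='c', prepend. Next row=LF[0]=5
  step 3: row=5, L[5]='b', prepend. Next row=LF[5]=4
  step 4: row=4, L[4]='c', prepend. Next row=LF[4]=6
  step 5: row=6, L[6]='C', prepend. Next row=LF[6]=3
  step 6: row=3, L[3]='C', prepend. Next row=LF[3]=2
  step 7: row=2, L[2]='C', prepend. Next row=LF[2]=1
Reversed output: CCCcbc$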